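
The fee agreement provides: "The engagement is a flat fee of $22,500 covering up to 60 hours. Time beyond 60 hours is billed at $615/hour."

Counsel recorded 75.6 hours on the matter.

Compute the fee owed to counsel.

$32,094.00

Flat fee: $22,500.00
Excess hours: 75.6 − 60 = 15.6
Overrun: 15.6 × $615 = $9,594.00
Total: $22,500.00 + $9,594.00 = $32,094.00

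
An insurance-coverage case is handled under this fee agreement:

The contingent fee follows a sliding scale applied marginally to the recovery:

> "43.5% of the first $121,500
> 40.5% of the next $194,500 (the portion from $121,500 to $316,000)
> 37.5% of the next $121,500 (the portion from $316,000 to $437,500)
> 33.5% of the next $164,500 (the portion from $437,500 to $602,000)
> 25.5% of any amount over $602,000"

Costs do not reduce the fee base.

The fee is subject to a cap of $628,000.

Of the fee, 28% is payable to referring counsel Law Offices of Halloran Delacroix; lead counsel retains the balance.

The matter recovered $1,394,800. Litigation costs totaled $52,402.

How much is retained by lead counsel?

$312,810.48

Fee base is the gross recovery, $1,394,800; costs are reimbursed separately.
First $121,500 at 43.5% = $52,852.50
Next $194,500 at 40.5% = $78,772.50
Next $121,500 at 37.5% = $45,562.50
Next $164,500 at 33.5% = $55,107.50
Remaining $792,800 at 25.5% = $202,164.00
Fee: $52,852.50 + $78,772.50 + $45,562.50 + $55,107.50 + $202,164.00 = $434,459.00
$434,459.00 is under the $628,000 cap.
Referral share: 28% of $434,459.00 = $121,648.52; lead counsel retains $434,459.00 − $121,648.52 = $312,810.48.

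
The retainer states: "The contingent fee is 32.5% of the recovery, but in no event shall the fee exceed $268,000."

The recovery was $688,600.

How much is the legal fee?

$223,795.00

32.5% of $688,600 = $223,795.00
That is under the $268,000 cap.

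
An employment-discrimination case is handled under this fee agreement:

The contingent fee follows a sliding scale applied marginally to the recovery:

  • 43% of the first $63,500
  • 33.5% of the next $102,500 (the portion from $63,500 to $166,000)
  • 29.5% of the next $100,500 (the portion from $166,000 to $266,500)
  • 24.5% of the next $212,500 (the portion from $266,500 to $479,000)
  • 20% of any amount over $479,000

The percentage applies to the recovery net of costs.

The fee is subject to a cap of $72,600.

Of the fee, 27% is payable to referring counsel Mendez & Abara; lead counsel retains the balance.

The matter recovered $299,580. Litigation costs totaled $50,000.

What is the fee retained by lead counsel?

$52,998.00

Fee base (net of costs): $299,580 − $50,000 = $249,580
First $63,500 at 43% = $27,305.00
Next $102,500 at 33.5% = $34,337.50
Remaining $83,580 at 29.5% = $24,656.10
Fee: $27,305.00 + $34,337.50 + $24,656.10 = $86,298.60
$86,298.60 exceeds the $72,600 cap, so the fee is capped at $72,600.00.
Referral share: 27% of $72,600.00 = $19,602.00; lead counsel retains $72,600.00 − $19,602.00 = $52,998.00.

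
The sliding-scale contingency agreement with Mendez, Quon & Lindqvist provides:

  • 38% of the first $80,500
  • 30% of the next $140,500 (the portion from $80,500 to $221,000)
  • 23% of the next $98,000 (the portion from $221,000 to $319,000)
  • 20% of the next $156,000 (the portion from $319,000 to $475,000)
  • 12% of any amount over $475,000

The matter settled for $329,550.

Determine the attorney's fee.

$97,390.00

First $80,500 at 38% = $30,590.00
Next $140,500 at 30% = $42,150.00
Next $98,000 at 23% = $22,540.00
Remaining $10,550 at 20% = $2,110.00
Fee: $30,590.00 + $42,150.00 + $22,540.00 + $2,110.00 = $97,390.00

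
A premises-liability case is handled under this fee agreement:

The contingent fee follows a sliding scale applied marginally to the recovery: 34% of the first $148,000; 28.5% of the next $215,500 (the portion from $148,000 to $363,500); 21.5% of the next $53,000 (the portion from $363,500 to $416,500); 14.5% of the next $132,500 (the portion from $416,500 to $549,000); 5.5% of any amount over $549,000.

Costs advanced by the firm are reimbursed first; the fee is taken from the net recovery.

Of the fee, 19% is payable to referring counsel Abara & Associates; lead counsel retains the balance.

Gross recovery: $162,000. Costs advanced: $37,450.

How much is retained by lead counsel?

Fee base (net of costs): $162,000 − $37,450 = $124,550
First $124,550 at 34% = $42,347.00
Referral share: 19% of $42,347.00 = $8,045.93; lead counsel retains $42,347.00 − $8,045.93 = $34,301.07.

$34,301.07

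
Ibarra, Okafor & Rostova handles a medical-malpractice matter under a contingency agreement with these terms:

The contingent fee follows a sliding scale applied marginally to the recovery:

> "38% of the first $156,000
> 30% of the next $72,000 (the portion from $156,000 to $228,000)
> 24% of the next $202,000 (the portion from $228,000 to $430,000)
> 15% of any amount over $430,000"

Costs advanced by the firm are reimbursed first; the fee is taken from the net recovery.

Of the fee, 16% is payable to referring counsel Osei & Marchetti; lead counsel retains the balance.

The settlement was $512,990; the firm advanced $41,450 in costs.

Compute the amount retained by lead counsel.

Fee base (net of costs): $512,990 − $41,450 = $471,540
First $156,000 at 38% = $59,280.00
Next $72,000 at 30% = $21,600.00
Next $202,000 at 24% = $48,480.00
Remaining $41,540 at 15% = $6,231.00
Fee: $59,280.00 + $21,600.00 + $48,480.00 + $6,231.00 = $135,591.00
Referral share: 16% of $135,591.00 = $21,694.56; lead counsel retains $135,591.00 − $21,694.56 = $113,896.44.

$113,896.44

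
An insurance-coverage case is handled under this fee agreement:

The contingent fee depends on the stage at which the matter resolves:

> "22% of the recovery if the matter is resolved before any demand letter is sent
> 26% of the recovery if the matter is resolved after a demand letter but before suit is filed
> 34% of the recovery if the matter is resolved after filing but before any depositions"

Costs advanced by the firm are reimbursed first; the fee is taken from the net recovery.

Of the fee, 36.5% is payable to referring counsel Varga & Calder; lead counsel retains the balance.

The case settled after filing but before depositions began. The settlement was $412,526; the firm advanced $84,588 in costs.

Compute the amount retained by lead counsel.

$70,801.81

Fee base (net of costs): $412,526 − $84,588 = $327,938
The matter settled after filing but before depositions began, so the 34% rate applies.
$327,938 × 34% = $111,498.92
Referral share: 36.5% of $111,498.92 = $40,697.11; lead counsel retains $111,498.92 − $40,697.11 = $70,801.81.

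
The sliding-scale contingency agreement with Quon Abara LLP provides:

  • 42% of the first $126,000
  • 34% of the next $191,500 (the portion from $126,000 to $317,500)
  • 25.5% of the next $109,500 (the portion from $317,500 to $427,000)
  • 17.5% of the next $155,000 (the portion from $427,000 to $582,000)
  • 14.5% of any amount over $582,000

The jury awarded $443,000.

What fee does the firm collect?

First $126,000 at 42% = $52,920.00
Next $191,500 at 34% = $65,110.00
Next $109,500 at 25.5% = $27,922.50
Remaining $16,000 at 17.5% = $2,800.00
Fee: $52,920.00 + $65,110.00 + $27,922.50 + $2,800.00 = $148,752.50

$148,752.50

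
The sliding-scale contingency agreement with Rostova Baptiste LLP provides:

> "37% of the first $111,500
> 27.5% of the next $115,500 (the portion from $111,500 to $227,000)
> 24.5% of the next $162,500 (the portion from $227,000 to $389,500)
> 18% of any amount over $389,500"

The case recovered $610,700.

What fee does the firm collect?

$152,646.00

First $111,500 at 37% = $41,255.00
Next $115,500 at 27.5% = $31,762.50
Next $162,500 at 24.5% = $39,812.50
Remaining $221,200 at 18% = $39,816.00
Fee: $41,255.00 + $31,762.50 + $39,812.50 + $39,816.00 = $152,646.00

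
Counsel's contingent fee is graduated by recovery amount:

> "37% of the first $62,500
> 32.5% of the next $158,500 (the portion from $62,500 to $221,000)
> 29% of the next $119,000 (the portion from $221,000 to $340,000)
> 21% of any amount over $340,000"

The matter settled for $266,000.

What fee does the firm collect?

$87,687.50

First $62,500 at 37% = $23,125.00
Next $158,500 at 32.5% = $51,512.50
Remaining $45,000 at 29% = $13,050.00
Fee: $23,125.00 + $51,512.50 + $13,050.00 = $87,687.50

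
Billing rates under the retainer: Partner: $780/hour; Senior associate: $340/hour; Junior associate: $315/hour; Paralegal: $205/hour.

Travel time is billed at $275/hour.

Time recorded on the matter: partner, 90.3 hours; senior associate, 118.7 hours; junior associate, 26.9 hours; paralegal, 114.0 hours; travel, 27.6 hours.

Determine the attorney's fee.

$150,225.50

Partner: 90.3 × $780 = $70,434.00
Senior associate: 118.7 × $340 = $40,358.00
Junior associate: 26.9 × $315 = $8,473.50
Paralegal: 114.0 × $205 = $23,370.00
Subtotal: $70,434.00 + $40,358.00 + $8,473.50 + $23,370.00 = $142,635.50
Travel: 27.6 × $275 = $7,590.00
Total: $142,635.50 + $7,590.00 = $150,225.50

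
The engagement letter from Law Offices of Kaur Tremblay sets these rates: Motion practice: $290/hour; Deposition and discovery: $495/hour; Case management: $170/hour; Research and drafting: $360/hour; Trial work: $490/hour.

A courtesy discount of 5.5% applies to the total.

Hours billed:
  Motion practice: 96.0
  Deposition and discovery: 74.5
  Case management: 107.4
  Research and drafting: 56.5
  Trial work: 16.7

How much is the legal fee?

$105,366.08

Motion practice: 96.0 × $290 = $27,840.00
Deposition and discovery: 74.5 × $495 = $36,877.50
Case management: 107.4 × $170 = $18,258.00
Research and drafting: 56.5 × $360 = $20,340.00
Trial work: 16.7 × $490 = $8,183.00
Subtotal: $111,498.50
Less 5.5% discount: −$6,132.42
Total: $111,498.50 − $6,132.42 = $105,366.08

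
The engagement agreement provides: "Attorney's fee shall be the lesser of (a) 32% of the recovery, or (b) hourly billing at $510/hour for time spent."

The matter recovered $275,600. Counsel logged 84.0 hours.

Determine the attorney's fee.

$42,840.00

(a) 32% of $275,600 = $88,192.00
(b) 84.0 × $510 = $42,840.00
The lesser is (b): $42,840.00.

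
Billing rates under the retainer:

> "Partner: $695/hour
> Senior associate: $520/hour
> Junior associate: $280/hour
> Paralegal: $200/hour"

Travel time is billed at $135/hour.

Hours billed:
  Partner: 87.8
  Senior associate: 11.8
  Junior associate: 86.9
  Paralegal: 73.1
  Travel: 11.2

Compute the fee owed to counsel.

Partner: 87.8 × $695 = $61,021.00
Senior associate: 11.8 × $520 = $6,136.00
Junior associate: 86.9 × $280 = $24,332.00
Paralegal: 73.1 × $200 = $14,620.00
Subtotal: $61,021.00 + $6,136.00 + $24,332.00 + $14,620.00 = $106,109.00
Travel: 11.2 × $135 = $1,512.00
Total: $106,109.00 + $1,512.00 = $107,621.00

$107,621.00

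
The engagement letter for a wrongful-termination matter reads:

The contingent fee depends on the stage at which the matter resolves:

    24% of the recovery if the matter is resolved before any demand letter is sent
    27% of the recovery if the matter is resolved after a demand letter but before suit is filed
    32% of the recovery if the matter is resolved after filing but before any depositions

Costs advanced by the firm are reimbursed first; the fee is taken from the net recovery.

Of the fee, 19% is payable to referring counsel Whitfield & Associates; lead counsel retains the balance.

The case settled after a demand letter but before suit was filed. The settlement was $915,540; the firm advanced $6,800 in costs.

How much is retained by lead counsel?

$198,741.44

Fee base (net of costs): $915,540 − $6,800 = $908,740
The matter settled after a demand letter but before suit was filed, so the 27% rate applies.
$908,740 × 27% = $245,359.80
Referral share: 19% of $245,359.80 = $46,618.36; lead counsel retains $245,359.80 − $46,618.36 = $198,741.44.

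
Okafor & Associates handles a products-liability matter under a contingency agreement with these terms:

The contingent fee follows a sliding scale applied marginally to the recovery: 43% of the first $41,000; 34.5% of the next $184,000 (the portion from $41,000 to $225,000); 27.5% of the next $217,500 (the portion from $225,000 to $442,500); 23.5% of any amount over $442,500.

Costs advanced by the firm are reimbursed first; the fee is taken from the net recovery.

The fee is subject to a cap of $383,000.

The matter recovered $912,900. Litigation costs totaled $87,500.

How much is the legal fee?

Fee base (net of costs): $912,900 − $87,500 = $825,400
First $41,000 at 43% = $17,630.00
Next $184,000 at 34.5% = $63,480.00
Next $217,500 at 27.5% = $59,812.50
Remaining $382,900 at 23.5% = $89,981.50
Fee: $17,630.00 + $63,480.00 + $59,812.50 + $89,981.50 = $230,904.00
$230,904.00 is under the $383,000 cap.

$230,904.00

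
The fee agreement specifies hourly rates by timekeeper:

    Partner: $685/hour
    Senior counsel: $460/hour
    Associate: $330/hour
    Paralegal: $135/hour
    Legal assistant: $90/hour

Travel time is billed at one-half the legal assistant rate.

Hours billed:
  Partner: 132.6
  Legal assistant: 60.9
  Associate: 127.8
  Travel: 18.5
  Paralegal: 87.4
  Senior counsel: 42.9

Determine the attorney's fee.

Partner: 132.6 × $685 = $90,831.00
Senior counsel: 42.9 × $460 = $19,734.00
Associate: 127.8 × $330 = $42,174.00
Paralegal: 87.4 × $135 = $11,799.00
Legal assistant: 60.9 × $90 = $5,481.00
Subtotal: $90,831.00 + $19,734.00 + $42,174.00 + $11,799.00 + $5,481.00 = $170,019.00
Travel: 18.5 × ($90 ÷ 2) = 18.5 × $45.00 = $832.50
Total: $170,019.00 + $832.50 = $170,851.50

$170,851.50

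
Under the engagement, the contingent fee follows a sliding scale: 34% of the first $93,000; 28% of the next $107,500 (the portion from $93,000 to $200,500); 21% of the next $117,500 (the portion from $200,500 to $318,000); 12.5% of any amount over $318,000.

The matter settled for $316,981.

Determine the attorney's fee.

First $93,000 at 34% = $31,620.00
Next $107,500 at 28% = $30,100.00
Remaining $116,481 at 21% = $24,461.01
Fee: $31,620.00 + $30,100.00 + $24,461.01 = $86,181.01

$86,181.01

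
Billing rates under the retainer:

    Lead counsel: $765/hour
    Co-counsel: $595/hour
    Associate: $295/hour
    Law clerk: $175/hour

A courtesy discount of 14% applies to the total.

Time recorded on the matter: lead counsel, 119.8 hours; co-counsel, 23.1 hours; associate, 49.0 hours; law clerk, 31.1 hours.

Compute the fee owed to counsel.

$107,748.54

Lead counsel: 119.8 × $765 = $91,647.00
Co-counsel: 23.1 × $595 = $13,744.50
Associate: 49.0 × $295 = $14,455.00
Law clerk: 31.1 × $175 = $5,442.50
Subtotal: $125,289.00
Less 14% discount: −$17,540.46
Total: $125,289.00 − $17,540.46 = $107,748.54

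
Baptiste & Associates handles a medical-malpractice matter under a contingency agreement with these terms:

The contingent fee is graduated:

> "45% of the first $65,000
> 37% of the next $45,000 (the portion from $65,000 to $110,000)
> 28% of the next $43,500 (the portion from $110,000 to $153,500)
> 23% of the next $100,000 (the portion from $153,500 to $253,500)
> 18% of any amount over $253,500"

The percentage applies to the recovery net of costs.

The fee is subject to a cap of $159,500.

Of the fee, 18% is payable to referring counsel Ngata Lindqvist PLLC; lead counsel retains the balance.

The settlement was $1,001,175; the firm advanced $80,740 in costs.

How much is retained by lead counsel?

$130,790.00

Fee base (net of costs): $1,001,175 − $80,740 = $920,435
First $65,000 at 45% = $29,250.00
Next $45,000 at 37% = $16,650.00
Next $43,500 at 28% = $12,180.00
Next $100,000 at 23% = $23,000.00
Remaining $666,935 at 18% = $120,048.30
Fee: $29,250.00 + $16,650.00 + $12,180.00 + $23,000.00 + $120,048.30 = $201,128.30
$201,128.30 exceeds the $159,500 cap, so the fee is capped at $159,500.00.
Referral share: 18% of $159,500.00 = $28,710.00; lead counsel retains $159,500.00 − $28,710.00 = $130,790.00.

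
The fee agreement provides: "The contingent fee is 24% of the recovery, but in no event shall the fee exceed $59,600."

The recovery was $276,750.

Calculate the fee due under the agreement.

$59,600.00

24% of $276,750 = $66,420.00
That exceeds the $59,600 cap, so the fee is capped at $59,600.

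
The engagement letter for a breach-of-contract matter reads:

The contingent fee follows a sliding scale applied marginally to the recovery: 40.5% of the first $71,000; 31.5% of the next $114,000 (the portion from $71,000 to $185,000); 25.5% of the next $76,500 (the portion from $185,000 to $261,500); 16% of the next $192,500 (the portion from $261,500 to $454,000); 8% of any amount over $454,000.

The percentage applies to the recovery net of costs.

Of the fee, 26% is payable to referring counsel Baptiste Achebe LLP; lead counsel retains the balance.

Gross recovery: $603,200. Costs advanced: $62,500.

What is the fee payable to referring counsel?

$31,696.21

Fee base (net of costs): $603,200 − $62,500 = $540,700
First $71,000 at 40.5% = $28,755.00
Next $114,000 at 31.5% = $35,910.00
Next $76,500 at 25.5% = $19,507.50
Next $192,500 at 16% = $30,800.00
Remaining $86,700 at 8% = $6,936.00
Fee: $28,755.00 + $35,910.00 + $19,507.50 + $30,800.00 + $6,936.00 = $121,908.50
Referral share: 26% of $121,908.50 = $31,696.21; lead counsel retains $121,908.50 − $31,696.21 = $90,212.29.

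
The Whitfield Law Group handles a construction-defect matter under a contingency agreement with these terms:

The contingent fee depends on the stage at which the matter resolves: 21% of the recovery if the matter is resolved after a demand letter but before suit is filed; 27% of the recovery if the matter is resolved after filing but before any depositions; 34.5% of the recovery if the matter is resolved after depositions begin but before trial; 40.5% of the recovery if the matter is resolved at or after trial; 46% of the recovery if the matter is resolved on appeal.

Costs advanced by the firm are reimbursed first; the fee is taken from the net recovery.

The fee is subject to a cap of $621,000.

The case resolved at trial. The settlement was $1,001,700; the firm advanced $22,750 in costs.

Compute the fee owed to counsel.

$396,474.75

Fee base (net of costs): $1,001,700 − $22,750 = $978,950
The matter resolved at trial, so the 40.5% rate applies.
$978,950 × 40.5% = $396,474.75
$396,474.75 is under the $621,000 cap.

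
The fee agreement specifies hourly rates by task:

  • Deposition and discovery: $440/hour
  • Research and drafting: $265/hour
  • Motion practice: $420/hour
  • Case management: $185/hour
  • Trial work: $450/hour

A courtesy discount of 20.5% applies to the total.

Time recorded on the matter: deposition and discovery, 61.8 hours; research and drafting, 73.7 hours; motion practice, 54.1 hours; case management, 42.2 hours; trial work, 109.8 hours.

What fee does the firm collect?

$100,695.89

Deposition and discovery: 61.8 × $440 = $27,192.00
Research and drafting: 73.7 × $265 = $19,530.50
Motion practice: 54.1 × $420 = $22,722.00
Case management: 42.2 × $185 = $7,807.00
Trial work: 109.8 × $450 = $49,410.00
Subtotal: $126,661.50
Less 20.5% discount: −$25,965.61
Total: $126,661.50 − $25,965.61 = $100,695.89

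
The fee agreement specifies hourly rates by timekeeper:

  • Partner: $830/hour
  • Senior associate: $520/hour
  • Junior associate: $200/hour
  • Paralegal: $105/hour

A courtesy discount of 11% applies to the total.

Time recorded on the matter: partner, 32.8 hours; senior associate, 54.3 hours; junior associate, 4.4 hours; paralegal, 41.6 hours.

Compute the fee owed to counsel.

Partner: 32.8 × $830 = $27,224.00
Senior associate: 54.3 × $520 = $28,236.00
Junior associate: 4.4 × $200 = $880.00
Paralegal: 41.6 × $105 = $4,368.00
Subtotal: $60,708.00
Less 11% discount: −$6,677.88
Total: $60,708.00 − $6,677.88 = $54,030.12

$54,030.12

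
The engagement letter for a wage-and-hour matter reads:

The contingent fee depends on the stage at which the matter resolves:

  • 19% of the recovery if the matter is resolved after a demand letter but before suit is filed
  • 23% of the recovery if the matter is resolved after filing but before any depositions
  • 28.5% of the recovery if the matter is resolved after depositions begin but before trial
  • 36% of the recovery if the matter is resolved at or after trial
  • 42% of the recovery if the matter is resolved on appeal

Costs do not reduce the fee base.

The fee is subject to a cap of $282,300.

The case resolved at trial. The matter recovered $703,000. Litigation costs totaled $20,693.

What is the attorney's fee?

Fee base is the gross recovery, $703,000; costs are reimbursed separately.
The matter resolved at trial, so the 36% rate applies.
$703,000 × 36% = $253,080.00
$253,080.00 is under the $282,300 cap.

$253,080.00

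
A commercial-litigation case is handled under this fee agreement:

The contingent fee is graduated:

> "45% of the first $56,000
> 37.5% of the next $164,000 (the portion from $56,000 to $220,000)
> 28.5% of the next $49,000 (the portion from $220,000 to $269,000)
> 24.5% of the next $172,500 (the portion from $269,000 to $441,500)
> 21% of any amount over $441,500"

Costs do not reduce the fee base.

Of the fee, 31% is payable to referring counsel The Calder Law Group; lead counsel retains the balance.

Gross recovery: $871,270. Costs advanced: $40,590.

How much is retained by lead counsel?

Fee base is the gross recovery, $871,270; costs are reimbursed separately.
First $56,000 at 45% = $25,200.00
Next $164,000 at 37.5% = $61,500.00
Next $49,000 at 28.5% = $13,965.00
Next $172,500 at 24.5% = $42,262.50
Remaining $429,770 at 21% = $90,251.70
Fee: $25,200.00 + $61,500.00 + $13,965.00 + $42,262.50 + $90,251.70 = $233,179.20
Referral share: 31% of $233,179.20 = $72,285.55; lead counsel retains $233,179.20 − $72,285.55 = $160,893.65.

$160,893.65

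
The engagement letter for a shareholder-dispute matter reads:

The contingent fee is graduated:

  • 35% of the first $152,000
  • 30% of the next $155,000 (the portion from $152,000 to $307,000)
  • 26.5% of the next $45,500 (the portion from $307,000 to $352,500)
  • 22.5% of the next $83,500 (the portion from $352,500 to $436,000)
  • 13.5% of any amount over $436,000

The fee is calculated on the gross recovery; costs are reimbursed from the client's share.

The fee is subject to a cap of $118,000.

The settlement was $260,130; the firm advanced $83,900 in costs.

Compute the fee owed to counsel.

Fee base is the gross recovery, $260,130; costs are reimbursed separately.
First $152,000 at 35% = $53,200.00
Remaining $108,130 at 30% = $32,439.00
Fee: $53,200.00 + $32,439.00 = $85,639.00
$85,639.00 is under the $118,000 cap.

$85,639.00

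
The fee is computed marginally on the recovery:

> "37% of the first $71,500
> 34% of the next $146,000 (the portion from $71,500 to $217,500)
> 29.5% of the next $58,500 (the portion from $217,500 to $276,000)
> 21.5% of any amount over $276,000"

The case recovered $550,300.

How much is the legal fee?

$152,327.00

First $71,500 at 37% = $26,455.00
Next $146,000 at 34% = $49,640.00
Next $58,500 at 29.5% = $17,257.50
Remaining $274,300 at 21.5% = $58,974.50
Fee: $26,455.00 + $49,640.00 + $17,257.50 + $58,974.50 = $152,327.00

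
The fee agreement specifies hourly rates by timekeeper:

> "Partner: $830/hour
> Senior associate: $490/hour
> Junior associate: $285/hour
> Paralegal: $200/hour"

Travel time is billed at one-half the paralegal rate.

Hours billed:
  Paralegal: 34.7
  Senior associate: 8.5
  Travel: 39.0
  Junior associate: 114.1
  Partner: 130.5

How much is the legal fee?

Partner: 130.5 × $830 = $108,315.00
Senior associate: 8.5 × $490 = $4,165.00
Junior associate: 114.1 × $285 = $32,518.50
Paralegal: 34.7 × $200 = $6,940.00
Subtotal: $108,315.00 + $4,165.00 + $32,518.50 + $6,940.00 = $151,938.50
Travel: 39.0 × ($200 ÷ 2) = 39.0 × $100.00 = $3,900.00
Total: $151,938.50 + $3,900.00 = $155,838.50

$155,838.50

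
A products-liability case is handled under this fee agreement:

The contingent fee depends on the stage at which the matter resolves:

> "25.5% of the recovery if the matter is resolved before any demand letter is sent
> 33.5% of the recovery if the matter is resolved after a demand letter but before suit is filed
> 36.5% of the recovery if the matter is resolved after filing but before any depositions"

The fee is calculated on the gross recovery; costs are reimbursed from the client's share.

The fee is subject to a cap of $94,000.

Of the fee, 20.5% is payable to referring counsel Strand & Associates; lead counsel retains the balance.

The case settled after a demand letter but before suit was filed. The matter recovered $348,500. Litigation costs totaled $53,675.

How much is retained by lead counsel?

$74,730.00

Fee base is the gross recovery, $348,500; costs are reimbursed separately.
The matter settled after a demand letter but before suit was filed, so the 33.5% rate applies.
$348,500 × 33.5% = $116,747.50
$116,747.50 exceeds the $94,000 cap, so the fee is capped at $94,000.00.
Referral share: 20.5% of $94,000.00 = $19,270.00; lead counsel retains $94,000.00 − $19,270.00 = $74,730.00.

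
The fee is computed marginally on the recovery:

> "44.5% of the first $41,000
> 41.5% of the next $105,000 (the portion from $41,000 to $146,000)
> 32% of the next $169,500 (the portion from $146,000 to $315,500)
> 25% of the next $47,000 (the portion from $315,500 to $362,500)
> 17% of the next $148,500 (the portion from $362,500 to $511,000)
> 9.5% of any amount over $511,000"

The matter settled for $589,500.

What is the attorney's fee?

First $41,000 at 44.5% = $18,245.00
Next $105,000 at 41.5% = $43,575.00
Next $169,500 at 32% = $54,240.00
Next $47,000 at 25% = $11,750.00
Next $148,500 at 17% = $25,245.00
Remaining $78,500 at 9.5% = $7,457.50
Fee: $18,245.00 + $43,575.00 + $54,240.00 + $11,750.00 + $25,245.00 + $7,457.50 = $160,512.50

$160,512.50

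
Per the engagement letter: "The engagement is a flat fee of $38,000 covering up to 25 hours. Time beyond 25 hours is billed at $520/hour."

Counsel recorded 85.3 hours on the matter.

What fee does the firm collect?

$69,356.00

Flat fee: $38,000.00
Excess hours: 85.3 − 25 = 60.3
Overrun: 60.3 × $520 = $31,356.00
Total: $38,000.00 + $31,356.00 = $69,356.00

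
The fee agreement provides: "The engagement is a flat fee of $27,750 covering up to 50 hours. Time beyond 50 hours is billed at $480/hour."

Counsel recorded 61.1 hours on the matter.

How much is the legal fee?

Flat fee: $27,750.00
Excess hours: 61.1 − 50 = 11.1
Overrun: 11.1 × $480 = $5,328.00
Total: $27,750.00 + $5,328.00 = $33,078.00

$33,078.00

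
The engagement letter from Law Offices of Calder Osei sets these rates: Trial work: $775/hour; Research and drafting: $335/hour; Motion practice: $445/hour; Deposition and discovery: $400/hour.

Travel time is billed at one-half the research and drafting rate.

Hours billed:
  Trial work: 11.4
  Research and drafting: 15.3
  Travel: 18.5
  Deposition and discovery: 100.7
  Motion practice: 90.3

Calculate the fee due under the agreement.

Trial work: 11.4 × $775 = $8,835.00
Research and drafting: 15.3 × $335 = $5,125.50
Motion practice: 90.3 × $445 = $40,183.50
Deposition and discovery: 100.7 × $400 = $40,280.00
Subtotal: $8,835.00 + $5,125.50 + $40,183.50 + $40,280.00 = $94,424.00
Travel: 18.5 × ($335 ÷ 2) = 18.5 × $167.50 = $3,098.75
Total: $94,424.00 + $3,098.75 = $97,522.75

$97,522.75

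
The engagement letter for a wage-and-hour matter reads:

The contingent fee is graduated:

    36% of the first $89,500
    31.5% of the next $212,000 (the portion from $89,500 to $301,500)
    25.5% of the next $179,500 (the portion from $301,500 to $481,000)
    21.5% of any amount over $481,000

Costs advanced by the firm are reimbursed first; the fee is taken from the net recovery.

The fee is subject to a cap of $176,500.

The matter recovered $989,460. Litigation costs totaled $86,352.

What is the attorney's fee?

$176,500.00

Fee base (net of costs): $989,460 − $86,352 = $903,108
First $89,500 at 36% = $32,220.00
Next $212,000 at 31.5% = $66,780.00
Next $179,500 at 25.5% = $45,772.50
Remaining $422,108 at 21.5% = $90,753.22
Fee: $32,220.00 + $66,780.00 + $45,772.50 + $90,753.22 = $235,525.72
$235,525.72 exceeds the $176,500 cap, so the fee is capped at $176,500.00.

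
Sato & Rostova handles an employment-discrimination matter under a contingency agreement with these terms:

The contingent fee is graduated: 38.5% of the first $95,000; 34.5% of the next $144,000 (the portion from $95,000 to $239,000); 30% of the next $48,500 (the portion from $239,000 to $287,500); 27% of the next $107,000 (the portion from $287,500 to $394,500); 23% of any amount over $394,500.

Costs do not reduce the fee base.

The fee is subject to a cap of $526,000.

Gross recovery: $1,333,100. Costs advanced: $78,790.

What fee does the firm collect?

$345,573.00

Fee base is the gross recovery, $1,333,100; costs are reimbursed separately.
First $95,000 at 38.5% = $36,575.00
Next $144,000 at 34.5% = $49,680.00
Next $48,500 at 30% = $14,550.00
Next $107,000 at 27% = $28,890.00
Remaining $938,600 at 23% = $215,878.00
Fee: $36,575.00 + $49,680.00 + $14,550.00 + $28,890.00 + $215,878.00 = $345,573.00
$345,573.00 is under the $526,000 cap.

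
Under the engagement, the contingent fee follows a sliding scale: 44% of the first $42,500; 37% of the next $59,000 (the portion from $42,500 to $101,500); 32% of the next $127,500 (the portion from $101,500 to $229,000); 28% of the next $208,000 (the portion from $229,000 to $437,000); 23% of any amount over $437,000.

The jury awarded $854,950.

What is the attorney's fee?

First $42,500 at 44% = $18,700.00
Next $59,000 at 37% = $21,830.00
Next $127,500 at 32% = $40,800.00
Next $208,000 at 28% = $58,240.00
Remaining $417,950 at 23% = $96,128.50
Fee: $18,700.00 + $21,830.00 + $40,800.00 + $58,240.00 + $96,128.50 = $235,698.50

$235,698.50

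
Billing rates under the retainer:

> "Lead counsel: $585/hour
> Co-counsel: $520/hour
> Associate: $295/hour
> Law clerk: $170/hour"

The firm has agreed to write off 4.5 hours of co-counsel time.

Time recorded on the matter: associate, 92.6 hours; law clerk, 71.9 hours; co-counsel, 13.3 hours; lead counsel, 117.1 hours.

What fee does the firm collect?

Lead counsel: 117.1 × $585 = $68,503.50
Co-counsel: 13.3 × $520 = $6,916.00
Associate: 92.6 × $295 = $27,317.00
Law clerk: 71.9 × $170 = $12,223.00
Subtotal: $114,959.50
Write-off: 4.5 × $520 = $2,340.00
Total: $114,959.50 − $2,340.00 = $112,619.50

$112,619.50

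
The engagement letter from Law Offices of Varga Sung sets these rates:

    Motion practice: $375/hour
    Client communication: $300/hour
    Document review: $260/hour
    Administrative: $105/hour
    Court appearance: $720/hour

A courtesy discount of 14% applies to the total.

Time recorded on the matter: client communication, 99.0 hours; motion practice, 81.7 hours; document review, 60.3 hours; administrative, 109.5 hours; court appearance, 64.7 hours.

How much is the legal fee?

Motion practice: 81.7 × $375 = $30,637.50
Client communication: 99.0 × $300 = $29,700.00
Document review: 60.3 × $260 = $15,678.00
Administrative: 109.5 × $105 = $11,497.50
Court appearance: 64.7 × $720 = $46,584.00
Subtotal: $134,097.00
Less 14% discount: −$18,773.58
Total: $134,097.00 − $18,773.58 = $115,323.42

$115,323.42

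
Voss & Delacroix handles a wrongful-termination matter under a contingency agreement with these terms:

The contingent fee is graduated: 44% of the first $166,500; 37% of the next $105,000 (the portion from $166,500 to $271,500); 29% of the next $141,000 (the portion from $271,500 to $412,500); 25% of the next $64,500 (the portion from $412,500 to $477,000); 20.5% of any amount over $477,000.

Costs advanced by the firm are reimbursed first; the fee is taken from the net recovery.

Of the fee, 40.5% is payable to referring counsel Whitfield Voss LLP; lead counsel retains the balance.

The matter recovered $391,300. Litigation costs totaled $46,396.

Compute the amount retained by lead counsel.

$79,371.31

Fee base (net of costs): $391,300 − $46,396 = $344,904
First $166,500 at 44% = $73,260.00
Next $105,000 at 37% = $38,850.00
Remaining $73,404 at 29% = $21,287.16
Fee: $73,260.00 + $38,850.00 + $21,287.16 = $133,397.16
Referral share: 40.5% of $133,397.16 = $54,025.85; lead counsel retains $133,397.16 − $54,025.85 = $79,371.31.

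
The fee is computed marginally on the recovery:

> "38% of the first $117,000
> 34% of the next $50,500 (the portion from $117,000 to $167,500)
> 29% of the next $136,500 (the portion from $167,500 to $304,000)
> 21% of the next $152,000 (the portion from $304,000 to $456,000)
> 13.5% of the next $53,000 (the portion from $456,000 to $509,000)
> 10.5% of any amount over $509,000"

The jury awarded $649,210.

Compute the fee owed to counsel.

$155,012.05

First $117,000 at 38% = $44,460.00
Next $50,500 at 34% = $17,170.00
Next $136,500 at 29% = $39,585.00
Next $152,000 at 21% = $31,920.00
Next $53,000 at 13.5% = $7,155.00
Remaining $140,210 at 10.5% = $14,722.05
Fee: $44,460.00 + $17,170.00 + $39,585.00 + $31,920.00 + $7,155.00 + $14,722.05 = $155,012.05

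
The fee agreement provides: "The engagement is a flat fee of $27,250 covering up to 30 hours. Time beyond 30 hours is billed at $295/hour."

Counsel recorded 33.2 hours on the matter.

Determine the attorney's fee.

$28,194.00

Flat fee: $27,250.00
Excess hours: 33.2 − 30 = 3.2
Overrun: 3.2 × $295 = $944.00
Total: $27,250.00 + $944.00 = $28,194.00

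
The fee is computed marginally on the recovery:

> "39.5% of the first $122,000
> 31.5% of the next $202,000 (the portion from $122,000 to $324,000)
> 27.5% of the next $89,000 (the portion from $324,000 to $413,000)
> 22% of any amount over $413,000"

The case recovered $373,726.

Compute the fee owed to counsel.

$125,494.65

First $122,000 at 39.5% = $48,190.00
Next $202,000 at 31.5% = $63,630.00
Remaining $49,726 at 27.5% = $13,674.65
Fee: $48,190.00 + $63,630.00 + $13,674.65 = $125,494.65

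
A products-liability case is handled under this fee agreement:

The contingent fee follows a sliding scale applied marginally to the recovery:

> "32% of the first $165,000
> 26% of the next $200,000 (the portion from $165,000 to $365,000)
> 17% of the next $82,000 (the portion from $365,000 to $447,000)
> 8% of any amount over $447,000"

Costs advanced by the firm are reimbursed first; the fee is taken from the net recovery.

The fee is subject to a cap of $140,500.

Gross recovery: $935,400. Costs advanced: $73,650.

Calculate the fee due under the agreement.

$140,500.00

Fee base (net of costs): $935,400 − $73,650 = $861,750
First $165,000 at 32% = $52,800.00
Next $200,000 at 26% = $52,000.00
Next $82,000 at 17% = $13,940.00
Remaining $414,750 at 8% = $33,180.00
Fee: $52,800.00 + $52,000.00 + $13,940.00 + $33,180.00 = $151,920.00
$151,920.00 exceeds the $140,500 cap, so the fee is capped at $140,500.00.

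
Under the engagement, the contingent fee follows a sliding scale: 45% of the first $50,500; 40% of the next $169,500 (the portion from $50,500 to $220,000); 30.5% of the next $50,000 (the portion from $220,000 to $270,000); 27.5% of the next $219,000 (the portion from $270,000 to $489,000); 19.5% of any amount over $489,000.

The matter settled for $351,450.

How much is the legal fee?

First $50,500 at 45% = $22,725.00
Next $169,500 at 40% = $67,800.00
Next $50,000 at 30.5% = $15,250.00
Remaining $81,450 at 27.5% = $22,398.75
Fee: $22,725.00 + $67,800.00 + $15,250.00 + $22,398.75 = $128,173.75

$128,173.75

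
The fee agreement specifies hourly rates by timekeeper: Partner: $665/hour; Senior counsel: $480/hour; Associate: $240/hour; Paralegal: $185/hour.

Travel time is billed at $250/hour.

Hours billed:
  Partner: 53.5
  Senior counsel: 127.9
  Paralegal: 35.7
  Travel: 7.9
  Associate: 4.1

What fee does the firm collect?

$106,533.00

Partner: 53.5 × $665 = $35,577.50
Senior counsel: 127.9 × $480 = $61,392.00
Associate: 4.1 × $240 = $984.00
Paralegal: 35.7 × $185 = $6,604.50
Subtotal: $35,577.50 + $61,392.00 + $984.00 + $6,604.50 = $104,558.00
Travel: 7.9 × $250 = $1,975.00
Total: $104,558.00 + $1,975.00 = $106,533.00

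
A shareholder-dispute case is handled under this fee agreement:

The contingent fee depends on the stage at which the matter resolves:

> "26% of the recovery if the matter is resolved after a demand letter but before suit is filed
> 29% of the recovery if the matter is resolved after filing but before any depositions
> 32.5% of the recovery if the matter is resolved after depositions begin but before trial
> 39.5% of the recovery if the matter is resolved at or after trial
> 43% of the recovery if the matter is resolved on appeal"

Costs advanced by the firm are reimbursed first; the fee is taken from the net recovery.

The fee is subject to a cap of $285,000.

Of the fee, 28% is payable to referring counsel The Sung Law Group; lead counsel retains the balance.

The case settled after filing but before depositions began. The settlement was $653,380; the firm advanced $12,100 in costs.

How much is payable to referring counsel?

$52,071.94

Fee base (net of costs): $653,380 − $12,100 = $641,280
The matter settled after filing but before depositions began, so the 29% rate applies.
$641,280 × 29% = $185,971.20
$185,971.20 is under the $285,000 cap.
Referral share: 28% of $185,971.20 = $52,071.94; lead counsel retains $185,971.20 − $52,071.94 = $133,899.26.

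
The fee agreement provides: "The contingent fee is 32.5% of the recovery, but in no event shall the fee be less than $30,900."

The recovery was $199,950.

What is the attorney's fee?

32.5% of $199,950 = $64,983.75
That exceeds the $30,900 minimum.

$64,983.75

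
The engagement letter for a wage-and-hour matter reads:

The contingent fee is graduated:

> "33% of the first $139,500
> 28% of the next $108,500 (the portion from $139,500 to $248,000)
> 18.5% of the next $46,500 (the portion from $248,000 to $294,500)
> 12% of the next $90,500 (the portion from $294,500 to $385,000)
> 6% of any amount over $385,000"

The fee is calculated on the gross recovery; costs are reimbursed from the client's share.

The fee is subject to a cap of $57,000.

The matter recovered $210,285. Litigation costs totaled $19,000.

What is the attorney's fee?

$57,000.00

Fee base is the gross recovery, $210,285; costs are reimbursed separately.
First $139,500 at 33% = $46,035.00
Remaining $70,785 at 28% = $19,819.80
Fee: $46,035.00 + $19,819.80 = $65,854.80
$65,854.80 exceeds the $57,000 cap, so the fee is capped at $57,000.00.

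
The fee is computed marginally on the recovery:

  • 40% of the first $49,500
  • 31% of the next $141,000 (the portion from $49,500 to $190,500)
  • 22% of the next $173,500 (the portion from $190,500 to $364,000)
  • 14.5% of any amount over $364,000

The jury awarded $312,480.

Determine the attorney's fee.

$90,345.60

First $49,500 at 40% = $19,800.00
Next $141,000 at 31% = $43,710.00
Remaining $121,980 at 22% = $26,835.60
Fee: $19,800.00 + $43,710.00 + $26,835.60 = $90,345.60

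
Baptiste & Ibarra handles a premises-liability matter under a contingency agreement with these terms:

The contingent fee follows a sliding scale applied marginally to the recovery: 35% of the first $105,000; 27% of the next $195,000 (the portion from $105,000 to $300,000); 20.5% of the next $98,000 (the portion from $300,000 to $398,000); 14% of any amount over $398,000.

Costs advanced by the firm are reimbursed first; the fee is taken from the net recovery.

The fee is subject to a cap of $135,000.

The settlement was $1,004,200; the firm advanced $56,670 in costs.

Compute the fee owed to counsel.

Fee base (net of costs): $1,004,200 − $56,670 = $947,530
First $105,000 at 35% = $36,750.00
Next $195,000 at 27% = $52,650.00
Next $98,000 at 20.5% = $20,090.00
Remaining $549,530 at 14% = $76,934.20
Fee: $36,750.00 + $52,650.00 + $20,090.00 + $76,934.20 = $186,424.20
$186,424.20 exceeds the $135,000 cap, so the fee is capped at $135,000.00.

$135,000.00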